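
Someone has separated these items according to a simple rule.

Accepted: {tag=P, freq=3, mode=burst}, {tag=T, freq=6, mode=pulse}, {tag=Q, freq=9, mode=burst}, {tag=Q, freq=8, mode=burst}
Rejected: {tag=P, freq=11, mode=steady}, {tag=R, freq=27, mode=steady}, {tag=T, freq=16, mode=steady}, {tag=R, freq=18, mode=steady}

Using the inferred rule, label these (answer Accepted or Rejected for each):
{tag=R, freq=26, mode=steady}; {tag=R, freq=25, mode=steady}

Rejected, Rejected

Rule: freq ≤ 9. This holds for each 'Accepted' example and fails for each 'Rejected' one.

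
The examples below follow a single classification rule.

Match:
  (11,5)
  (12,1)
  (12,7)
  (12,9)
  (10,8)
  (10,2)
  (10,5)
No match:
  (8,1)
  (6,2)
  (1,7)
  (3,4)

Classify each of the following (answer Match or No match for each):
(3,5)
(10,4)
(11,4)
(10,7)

The rule appears to be: sum ≥ 12.
(3,5): 3+5 = 8 — doesn't qualify, so No match.
(10,4): 10+4 = 14 — passes, so Match.
(11,4): 11+4 = 15 — passes, so Match.
(10,7): 10+7 = 17 — passes, so Match.

No match, Match, Match, Match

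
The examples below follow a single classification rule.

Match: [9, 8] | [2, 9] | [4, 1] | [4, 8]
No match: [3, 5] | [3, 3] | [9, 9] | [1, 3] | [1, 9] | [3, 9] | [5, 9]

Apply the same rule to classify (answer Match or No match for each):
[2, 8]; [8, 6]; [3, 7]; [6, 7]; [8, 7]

Match, Match, No match, Match, Match

A rule that fits every label: product is even — true of each 'Match' example, false of each 'No match' one.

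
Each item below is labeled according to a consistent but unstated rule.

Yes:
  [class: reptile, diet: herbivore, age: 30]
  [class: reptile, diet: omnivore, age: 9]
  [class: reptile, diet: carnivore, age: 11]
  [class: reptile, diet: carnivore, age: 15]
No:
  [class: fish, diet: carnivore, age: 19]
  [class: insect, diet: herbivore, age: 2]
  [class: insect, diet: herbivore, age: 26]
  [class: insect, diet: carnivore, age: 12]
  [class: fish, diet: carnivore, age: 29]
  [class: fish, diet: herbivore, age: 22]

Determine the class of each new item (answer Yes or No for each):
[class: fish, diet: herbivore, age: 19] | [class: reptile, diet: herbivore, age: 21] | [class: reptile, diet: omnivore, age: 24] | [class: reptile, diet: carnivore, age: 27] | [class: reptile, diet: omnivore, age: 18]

No, Yes, Yes, Yes, Yes

The pattern is that an item is 'Yes' exactly when: class is reptile.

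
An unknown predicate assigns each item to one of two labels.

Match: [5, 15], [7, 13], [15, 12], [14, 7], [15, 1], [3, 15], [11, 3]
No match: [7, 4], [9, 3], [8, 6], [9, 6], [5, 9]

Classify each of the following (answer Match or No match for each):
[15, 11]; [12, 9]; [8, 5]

One predicate separates the groups cleanly: max ≥ 11.

Match, Match, No match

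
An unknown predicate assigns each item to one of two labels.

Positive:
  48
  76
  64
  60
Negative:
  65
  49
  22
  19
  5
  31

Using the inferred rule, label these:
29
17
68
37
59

Negative, Negative, Positive, Negative, Negative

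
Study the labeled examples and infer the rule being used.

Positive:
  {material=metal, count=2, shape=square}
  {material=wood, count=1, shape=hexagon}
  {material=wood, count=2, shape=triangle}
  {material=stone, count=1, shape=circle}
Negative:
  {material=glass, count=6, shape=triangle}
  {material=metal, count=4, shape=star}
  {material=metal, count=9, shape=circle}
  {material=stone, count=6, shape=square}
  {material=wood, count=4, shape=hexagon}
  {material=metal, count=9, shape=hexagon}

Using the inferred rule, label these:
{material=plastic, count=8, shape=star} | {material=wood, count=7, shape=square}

Negative, Negative

The classifier is using: count ≤ 2.
{material=plastic, count=8, shape=star}: count = 8, doesn't qualify → Negative. {material=wood, count=7, shape=square}: count = 7, doesn't qualify → Negative.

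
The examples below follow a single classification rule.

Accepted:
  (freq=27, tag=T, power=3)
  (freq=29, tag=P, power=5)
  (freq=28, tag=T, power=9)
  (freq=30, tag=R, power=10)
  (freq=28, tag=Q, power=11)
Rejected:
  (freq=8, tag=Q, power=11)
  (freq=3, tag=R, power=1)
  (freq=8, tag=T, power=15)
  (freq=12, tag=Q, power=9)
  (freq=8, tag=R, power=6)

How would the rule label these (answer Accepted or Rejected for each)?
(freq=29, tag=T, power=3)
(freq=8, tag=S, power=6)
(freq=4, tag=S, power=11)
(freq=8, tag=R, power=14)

Accepted, Rejected, Rejected, Rejected

A rule that fits every label: freq ≥ 27 — true of each 'Accepted' example, false of each 'Rejected' one.
(freq=29, tag=T, power=3): freq = 29, has this property → Accepted. (freq=8, tag=S, power=6): freq = 8, fails the rule → Rejected. (freq=4, tag=S, power=11): freq = 4, fails the rule → Rejected. (freq=8, tag=R, power=14): freq = 8, fails the rule → Rejected.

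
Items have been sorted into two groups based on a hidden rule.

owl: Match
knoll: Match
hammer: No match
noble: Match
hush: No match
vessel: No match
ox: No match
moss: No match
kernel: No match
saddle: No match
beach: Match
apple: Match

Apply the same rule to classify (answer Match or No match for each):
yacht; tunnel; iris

'Match' ⟺ odd length.
yacht: length 5 — passes, so Match. tunnel: length 6 — fails this test, so No match. iris: length 4 — fails this test, so No match.

Match, No match, No match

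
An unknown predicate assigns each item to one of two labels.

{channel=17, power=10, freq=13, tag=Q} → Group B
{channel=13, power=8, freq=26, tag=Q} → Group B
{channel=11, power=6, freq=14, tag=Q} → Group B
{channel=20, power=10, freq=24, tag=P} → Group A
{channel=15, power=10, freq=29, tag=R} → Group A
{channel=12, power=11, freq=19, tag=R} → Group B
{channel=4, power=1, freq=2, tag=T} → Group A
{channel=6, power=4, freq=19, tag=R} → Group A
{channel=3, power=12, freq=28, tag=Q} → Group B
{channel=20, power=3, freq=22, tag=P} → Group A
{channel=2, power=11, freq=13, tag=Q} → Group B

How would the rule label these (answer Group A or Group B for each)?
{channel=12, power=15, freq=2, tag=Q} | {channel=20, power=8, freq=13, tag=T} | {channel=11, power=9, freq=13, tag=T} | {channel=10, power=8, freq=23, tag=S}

The pattern is that an item is 'Group A' exactly when: tag is not Q AND power ≤ 10.

Group B, Group A, Group A, Group A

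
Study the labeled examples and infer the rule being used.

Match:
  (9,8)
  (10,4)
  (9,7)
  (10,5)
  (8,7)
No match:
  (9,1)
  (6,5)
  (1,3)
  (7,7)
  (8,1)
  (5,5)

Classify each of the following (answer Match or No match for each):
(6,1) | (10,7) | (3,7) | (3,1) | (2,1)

The classifier is using: first > second AND sum ≥ 14.

No match, Match, No match, No match, No match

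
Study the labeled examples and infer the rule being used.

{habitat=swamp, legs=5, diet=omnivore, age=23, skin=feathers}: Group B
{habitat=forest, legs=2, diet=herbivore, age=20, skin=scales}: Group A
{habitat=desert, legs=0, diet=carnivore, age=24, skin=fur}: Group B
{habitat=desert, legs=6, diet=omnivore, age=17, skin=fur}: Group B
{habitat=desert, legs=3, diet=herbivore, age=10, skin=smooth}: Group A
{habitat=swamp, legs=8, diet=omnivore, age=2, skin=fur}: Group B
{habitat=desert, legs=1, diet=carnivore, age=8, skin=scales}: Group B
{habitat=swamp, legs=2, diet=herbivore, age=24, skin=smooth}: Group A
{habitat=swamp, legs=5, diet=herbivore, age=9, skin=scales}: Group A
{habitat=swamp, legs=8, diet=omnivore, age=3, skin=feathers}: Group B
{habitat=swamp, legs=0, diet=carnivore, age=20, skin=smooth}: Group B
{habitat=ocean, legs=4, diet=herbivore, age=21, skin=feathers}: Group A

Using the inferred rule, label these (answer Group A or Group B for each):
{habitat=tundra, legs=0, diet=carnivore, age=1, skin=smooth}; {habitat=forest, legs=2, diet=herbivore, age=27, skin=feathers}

One predicate separates the groups cleanly: diet is herbivore.
{habitat=tundra, legs=0, diet=carnivore, age=1, skin=smooth}: diet is carnivore, does not pass → Group B.
{habitat=forest, legs=2, diet=herbivore, age=27, skin=feathers}: diet is herbivore, passes → Group A.

Group B, Group A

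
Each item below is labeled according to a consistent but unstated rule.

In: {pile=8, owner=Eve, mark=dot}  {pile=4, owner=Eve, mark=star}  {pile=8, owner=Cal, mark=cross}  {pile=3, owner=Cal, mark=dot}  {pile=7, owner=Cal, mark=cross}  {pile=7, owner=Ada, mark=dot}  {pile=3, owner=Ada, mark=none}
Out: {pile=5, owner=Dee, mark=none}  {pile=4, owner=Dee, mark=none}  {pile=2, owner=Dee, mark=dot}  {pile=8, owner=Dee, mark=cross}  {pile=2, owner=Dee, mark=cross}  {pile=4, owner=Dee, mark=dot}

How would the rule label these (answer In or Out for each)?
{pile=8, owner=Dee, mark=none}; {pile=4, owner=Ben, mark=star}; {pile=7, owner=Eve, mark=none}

Out, In, In

Looking at the examples, the only property every 'In' case has and every 'Out' case lacks is: owner is not Dee.
{pile=8, owner=Dee, mark=none} — owner is Dee, hence Out. {pile=4, owner=Ben, mark=star} — owner is Ben, hence In. {pile=7, owner=Eve, mark=none} — owner is Eve, hence In.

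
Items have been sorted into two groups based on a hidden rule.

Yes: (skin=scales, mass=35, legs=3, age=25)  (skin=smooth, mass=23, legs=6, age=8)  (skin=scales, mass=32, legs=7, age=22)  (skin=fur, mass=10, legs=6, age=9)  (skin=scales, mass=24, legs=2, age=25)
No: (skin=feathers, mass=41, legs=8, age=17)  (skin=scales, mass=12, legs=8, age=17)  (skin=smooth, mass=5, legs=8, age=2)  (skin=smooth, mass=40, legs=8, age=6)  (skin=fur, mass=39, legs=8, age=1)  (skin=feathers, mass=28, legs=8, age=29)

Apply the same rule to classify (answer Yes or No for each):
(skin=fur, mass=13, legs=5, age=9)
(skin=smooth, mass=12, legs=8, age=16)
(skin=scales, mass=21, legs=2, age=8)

Yes, No, Yes

The classifier is using: legs ≤ 7.
(skin=fur, mass=13, legs=5, age=9): legs = 5 — meets the rule, so Yes.
(skin=smooth, mass=12, legs=8, age=16): legs = 8 — doesn't qualify, so No.
(skin=scales, mass=21, legs=2, age=8): legs = 2 — meets the rule, so Yes.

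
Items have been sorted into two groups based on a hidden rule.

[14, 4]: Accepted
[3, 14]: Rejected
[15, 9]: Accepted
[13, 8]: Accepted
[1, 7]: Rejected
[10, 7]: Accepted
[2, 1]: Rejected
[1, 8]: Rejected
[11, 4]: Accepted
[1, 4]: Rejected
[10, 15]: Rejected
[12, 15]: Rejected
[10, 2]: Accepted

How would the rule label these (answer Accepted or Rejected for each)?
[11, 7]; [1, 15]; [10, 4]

Accepted, Rejected, Accepted

The distinguishing property — first > second AND sum ≥ 5 — holds for all the 'Accepted' cases and none of the 'Rejected' cases.
[11, 7]: Accepted (11 > 7, 11+7 = 18).
[1, 15]: Rejected (1 < 15, 1+15 = 16).
[10, 4]: Accepted (10 > 4, 10+4 = 14).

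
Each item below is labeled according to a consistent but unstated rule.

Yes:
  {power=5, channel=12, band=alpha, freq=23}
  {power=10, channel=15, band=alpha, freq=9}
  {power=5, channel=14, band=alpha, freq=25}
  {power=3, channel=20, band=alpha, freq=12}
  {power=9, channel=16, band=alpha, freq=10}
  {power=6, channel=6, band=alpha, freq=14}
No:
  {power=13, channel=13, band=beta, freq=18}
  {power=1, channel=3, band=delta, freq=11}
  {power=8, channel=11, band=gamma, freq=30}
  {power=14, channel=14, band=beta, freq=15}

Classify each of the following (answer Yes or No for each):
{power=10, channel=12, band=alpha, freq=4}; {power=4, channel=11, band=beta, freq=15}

Yes, No

The pattern is that an item is 'Yes' exactly when: band is alpha.
{power=10, channel=12, band=alpha, freq=4}: band is alpha, matches → Yes. {power=4, channel=11, band=beta, freq=15}: band is beta, lacks this property → No.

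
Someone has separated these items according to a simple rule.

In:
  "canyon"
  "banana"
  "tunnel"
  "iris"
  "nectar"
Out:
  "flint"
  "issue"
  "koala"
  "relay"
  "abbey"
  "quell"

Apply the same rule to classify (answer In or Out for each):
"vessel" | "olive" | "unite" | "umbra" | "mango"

The simplest hypothesis consistent with all the labels is: even length.
"vessel": In (length 6). "olive": Out (length 5). "unite": Out (length 5). "umbra": Out (length 5). "mango": Out (length 5).

In, Out, Out, Out, Out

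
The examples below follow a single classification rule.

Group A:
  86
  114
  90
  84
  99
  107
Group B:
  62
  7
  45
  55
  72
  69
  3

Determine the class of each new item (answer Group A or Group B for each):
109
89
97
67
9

The distinguishing property — at least 84 — holds for all the 'Group A' cases and none of the 'Group B' cases.

Group A, Group A, Group A, Group B, Group B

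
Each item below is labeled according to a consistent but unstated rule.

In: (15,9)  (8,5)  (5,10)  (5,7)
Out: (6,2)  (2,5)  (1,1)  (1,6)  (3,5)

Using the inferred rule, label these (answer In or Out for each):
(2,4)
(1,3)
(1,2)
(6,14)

Out, Out, Out, In

Every 'In' example satisfies: sum ≥ 12. None of the 'Out' examples do.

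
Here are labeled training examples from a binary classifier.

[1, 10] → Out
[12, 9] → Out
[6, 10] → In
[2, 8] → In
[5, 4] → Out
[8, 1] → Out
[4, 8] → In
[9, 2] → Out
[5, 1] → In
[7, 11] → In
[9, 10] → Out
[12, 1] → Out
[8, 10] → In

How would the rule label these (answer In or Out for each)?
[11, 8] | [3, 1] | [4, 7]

Out, In, Out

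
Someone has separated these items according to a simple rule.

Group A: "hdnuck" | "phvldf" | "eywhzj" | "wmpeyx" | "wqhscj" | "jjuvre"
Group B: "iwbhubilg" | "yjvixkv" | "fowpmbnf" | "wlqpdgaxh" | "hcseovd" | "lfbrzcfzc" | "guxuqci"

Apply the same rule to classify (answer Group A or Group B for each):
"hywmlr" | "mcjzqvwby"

Every 'Group A' example satisfies: length 6. None of the 'Group B' examples do.
"hywmlr": length 6, has this property → Group A. "mcjzqvwby": length 9, does not fit → Group B.

Group A, Group B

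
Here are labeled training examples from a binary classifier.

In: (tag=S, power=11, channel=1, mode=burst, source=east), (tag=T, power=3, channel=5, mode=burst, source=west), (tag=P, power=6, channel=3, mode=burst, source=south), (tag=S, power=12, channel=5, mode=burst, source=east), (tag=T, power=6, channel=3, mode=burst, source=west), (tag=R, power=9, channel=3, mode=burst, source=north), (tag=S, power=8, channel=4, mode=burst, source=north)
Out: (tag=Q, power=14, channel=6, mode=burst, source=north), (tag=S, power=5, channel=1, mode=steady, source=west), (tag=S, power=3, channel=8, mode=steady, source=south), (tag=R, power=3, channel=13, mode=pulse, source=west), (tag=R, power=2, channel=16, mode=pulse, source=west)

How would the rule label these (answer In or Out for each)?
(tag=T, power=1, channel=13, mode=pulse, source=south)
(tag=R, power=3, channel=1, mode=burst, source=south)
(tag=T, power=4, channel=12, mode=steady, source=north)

Out, In, Out

One predicate separates the groups cleanly: mode is burst AND power ≤ 12.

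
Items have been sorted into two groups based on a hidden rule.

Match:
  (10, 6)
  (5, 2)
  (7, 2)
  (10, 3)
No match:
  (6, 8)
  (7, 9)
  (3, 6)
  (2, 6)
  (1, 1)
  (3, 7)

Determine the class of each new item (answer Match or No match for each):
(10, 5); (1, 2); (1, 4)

Match, No match, No match

The simplest hypothesis consistent with all the labels is: first > second.
(10, 5): 10 > 5, qualifies → Match. (1, 2): 1 < 2, does not satisfy this → No match. (1, 4): 1 < 4, does not satisfy this → No match.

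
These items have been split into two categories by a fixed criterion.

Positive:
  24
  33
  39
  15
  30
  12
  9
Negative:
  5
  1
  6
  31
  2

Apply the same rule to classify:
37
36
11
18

Negative, Positive, Negative, Positive

The common property of the 'Positive' items is: multiple of 3 AND at least 9. No 'Negative' item has it.
37 → 37 = 3·12 + 1, 37 ≥ 9 → Negative. 36 → 36 = 3·12, 36 ≥ 9 → Positive. 11 → 11 = 3·3 + 2, 11 ≥ 9 → Negative. 18 → 18 = 3·6, 18 ≥ 9 → Positive.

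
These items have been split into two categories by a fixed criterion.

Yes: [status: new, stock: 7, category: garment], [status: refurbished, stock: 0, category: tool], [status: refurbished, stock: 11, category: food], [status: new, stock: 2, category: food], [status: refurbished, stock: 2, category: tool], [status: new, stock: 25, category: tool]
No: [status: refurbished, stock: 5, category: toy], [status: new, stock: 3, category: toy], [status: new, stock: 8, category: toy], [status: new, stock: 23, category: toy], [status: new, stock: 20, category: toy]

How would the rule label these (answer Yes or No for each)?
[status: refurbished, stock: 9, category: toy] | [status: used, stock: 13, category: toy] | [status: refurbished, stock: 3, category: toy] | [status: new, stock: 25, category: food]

Rule: category is not toy. This holds for each 'Yes' example and fails for each 'No' one.

No, No, No, Yes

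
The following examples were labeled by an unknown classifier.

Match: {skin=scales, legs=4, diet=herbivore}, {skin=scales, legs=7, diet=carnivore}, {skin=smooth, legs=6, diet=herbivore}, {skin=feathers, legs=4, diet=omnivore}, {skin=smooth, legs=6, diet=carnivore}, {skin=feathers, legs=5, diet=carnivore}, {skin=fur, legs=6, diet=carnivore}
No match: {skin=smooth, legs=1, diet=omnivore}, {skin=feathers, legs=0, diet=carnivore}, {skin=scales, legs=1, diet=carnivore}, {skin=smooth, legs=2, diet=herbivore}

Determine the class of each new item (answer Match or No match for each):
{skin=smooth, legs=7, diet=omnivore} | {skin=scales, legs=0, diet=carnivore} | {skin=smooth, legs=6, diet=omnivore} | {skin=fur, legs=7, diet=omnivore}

Match, No match, Match, Match

The pattern is that an item is 'Match' exactly when: legs ≥ 4.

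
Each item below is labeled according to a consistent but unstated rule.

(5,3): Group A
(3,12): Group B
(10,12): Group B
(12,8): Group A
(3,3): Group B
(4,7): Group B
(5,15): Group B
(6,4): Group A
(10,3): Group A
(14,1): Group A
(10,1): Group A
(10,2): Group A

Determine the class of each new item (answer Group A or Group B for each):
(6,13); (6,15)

Group B, Group B

Looking at the examples, the only property every 'Group A' case has and every 'Group B' case lacks is: first > second.
Group B: (6,13), since 6 < 13.
Group B: (6,15), since 6 < 15.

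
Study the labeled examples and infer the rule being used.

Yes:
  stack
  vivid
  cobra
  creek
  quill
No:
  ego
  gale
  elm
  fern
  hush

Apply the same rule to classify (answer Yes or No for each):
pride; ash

Yes, No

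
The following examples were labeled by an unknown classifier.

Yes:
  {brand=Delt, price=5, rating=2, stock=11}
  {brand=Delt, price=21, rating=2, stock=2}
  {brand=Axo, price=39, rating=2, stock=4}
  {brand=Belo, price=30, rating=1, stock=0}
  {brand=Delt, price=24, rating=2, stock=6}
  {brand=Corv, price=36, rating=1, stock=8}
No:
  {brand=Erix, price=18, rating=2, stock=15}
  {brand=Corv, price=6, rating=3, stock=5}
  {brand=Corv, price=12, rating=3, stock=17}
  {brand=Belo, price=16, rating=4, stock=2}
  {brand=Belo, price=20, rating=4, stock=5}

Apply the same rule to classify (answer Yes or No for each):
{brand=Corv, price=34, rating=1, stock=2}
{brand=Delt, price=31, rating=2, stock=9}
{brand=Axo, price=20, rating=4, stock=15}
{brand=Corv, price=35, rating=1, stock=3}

Yes, Yes, No, Yes

Rule: stock ≤ 11 AND rating ≤ 2. This holds for each 'Yes' example and fails for each 'No' one.
{brand=Corv, price=34, rating=1, stock=2}: Yes (stock = 2, rating = 1). {brand=Delt, price=31, rating=2, stock=9}: Yes (stock = 9, rating = 2). {brand=Axo, price=20, rating=4, stock=15}: No (stock = 15, rating = 4). {brand=Corv, price=35, rating=1, stock=3}: Yes (stock = 3, rating = 1).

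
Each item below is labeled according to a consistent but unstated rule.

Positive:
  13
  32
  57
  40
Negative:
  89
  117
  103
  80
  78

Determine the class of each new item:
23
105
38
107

Positive, Negative, Positive, Negative

The pattern is that an item is 'Positive' exactly when: at most 57.
23 — 23 ≤ 57, hence Positive. 105 — 105 > 57, hence Negative. 38 — 38 ≤ 57, hence Positive. 107 — 107 > 57, hence Negative.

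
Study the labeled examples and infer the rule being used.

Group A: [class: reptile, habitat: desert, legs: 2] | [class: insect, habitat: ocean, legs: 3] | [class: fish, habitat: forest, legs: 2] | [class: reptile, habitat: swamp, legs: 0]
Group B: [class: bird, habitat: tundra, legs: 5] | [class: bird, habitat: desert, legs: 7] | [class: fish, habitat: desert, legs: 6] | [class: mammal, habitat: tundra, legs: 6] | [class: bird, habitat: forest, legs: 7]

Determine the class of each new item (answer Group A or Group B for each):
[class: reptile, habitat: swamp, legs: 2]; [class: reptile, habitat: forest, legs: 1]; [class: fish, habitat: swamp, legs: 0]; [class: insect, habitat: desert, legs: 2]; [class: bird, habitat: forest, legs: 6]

Group A, Group A, Group A, Group A, Group B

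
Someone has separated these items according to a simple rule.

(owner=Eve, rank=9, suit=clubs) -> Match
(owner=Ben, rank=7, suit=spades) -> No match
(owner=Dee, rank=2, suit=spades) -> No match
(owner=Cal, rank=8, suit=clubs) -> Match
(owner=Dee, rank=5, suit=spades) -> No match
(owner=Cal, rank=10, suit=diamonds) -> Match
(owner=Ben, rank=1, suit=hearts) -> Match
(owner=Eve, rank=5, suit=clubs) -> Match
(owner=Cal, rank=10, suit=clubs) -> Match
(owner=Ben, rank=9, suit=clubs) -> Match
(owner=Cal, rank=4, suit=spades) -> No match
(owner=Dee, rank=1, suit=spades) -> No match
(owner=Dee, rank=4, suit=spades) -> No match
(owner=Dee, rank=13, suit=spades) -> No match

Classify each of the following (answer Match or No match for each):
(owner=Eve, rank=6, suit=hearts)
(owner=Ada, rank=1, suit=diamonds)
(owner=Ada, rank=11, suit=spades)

Match, Match, No match

Comparing the two groups points to one rule — suit is not spades.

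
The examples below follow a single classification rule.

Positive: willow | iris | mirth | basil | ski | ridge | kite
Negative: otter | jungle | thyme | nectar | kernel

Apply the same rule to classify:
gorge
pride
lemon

Negative, Positive, Negative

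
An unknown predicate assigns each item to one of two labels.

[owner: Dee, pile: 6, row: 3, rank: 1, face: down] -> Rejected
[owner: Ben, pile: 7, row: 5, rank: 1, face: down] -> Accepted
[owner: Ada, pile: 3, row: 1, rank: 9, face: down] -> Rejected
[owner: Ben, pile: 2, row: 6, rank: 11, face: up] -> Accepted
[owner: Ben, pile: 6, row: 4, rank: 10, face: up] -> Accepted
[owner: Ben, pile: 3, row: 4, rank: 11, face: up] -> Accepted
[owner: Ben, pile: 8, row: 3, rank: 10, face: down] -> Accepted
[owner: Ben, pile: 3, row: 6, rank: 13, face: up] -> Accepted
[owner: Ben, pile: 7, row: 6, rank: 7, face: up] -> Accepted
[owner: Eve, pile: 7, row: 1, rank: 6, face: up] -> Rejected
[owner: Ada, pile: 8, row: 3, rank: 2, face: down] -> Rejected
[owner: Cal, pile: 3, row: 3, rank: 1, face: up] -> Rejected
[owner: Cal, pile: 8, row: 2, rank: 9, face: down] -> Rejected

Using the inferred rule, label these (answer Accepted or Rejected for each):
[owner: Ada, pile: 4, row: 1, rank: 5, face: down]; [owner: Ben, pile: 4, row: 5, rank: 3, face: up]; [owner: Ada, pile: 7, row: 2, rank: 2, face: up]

Checking candidate rules against both groups, what survives is: owner is Ben.
[owner: Ada, pile: 4, row: 1, rank: 5, face: down] — owner is Ada, hence Rejected.
[owner: Ben, pile: 4, row: 5, rank: 3, face: up] — owner is Ben, hence Accepted.
[owner: Ada, pile: 7, row: 2, rank: 2, face: up] — owner is Ada, hence Rejected.

Rejected, Accepted, Rejected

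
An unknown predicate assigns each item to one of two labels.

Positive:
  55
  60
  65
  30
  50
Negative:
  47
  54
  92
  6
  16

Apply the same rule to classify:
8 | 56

Negative, Negative

A rule that fits every label: multiple of 5 — true of each 'Positive' example, false of each 'Negative' one.
Negative: 8, since 8 = 5·1 + 3. Negative: 56, since 56 = 5·11 + 1.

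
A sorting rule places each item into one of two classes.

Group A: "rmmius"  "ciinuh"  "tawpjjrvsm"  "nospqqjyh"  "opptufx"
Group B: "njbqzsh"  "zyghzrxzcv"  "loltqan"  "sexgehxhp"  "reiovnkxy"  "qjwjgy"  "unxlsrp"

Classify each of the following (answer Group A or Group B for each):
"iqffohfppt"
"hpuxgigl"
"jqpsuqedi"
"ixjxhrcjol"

The simplest hypothesis consistent with all the labels is: has a double letter.
Group A: "iqffohfppt", since 'ff' doubled. Group B: "hpuxgigl", since no doubled letter. Group B: "jqpsuqedi", since no doubled letter. Group B: "ixjxhrcjol", since no doubled letter.

Group A, Group B, Group B, Group B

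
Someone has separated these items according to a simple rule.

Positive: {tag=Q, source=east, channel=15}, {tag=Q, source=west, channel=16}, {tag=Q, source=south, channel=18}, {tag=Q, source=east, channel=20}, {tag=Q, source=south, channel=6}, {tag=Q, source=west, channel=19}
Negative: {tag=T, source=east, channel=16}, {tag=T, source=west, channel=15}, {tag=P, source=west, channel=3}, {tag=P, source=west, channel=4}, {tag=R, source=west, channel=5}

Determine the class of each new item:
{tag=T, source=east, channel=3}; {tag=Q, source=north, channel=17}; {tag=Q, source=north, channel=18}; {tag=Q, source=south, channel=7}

Comparing the two groups points to one rule — tag is Q.
{tag=T, source=east, channel=3}: tag is T, doesn't qualify → Negative.
{tag=Q, source=north, channel=17}: tag is Q, fits → Positive.
{tag=Q, source=north, channel=18}: tag is Q, fits → Positive.
{tag=Q, source=south, channel=7}: tag is Q, fits → Positive.

Negative, Positive, Positive, Positive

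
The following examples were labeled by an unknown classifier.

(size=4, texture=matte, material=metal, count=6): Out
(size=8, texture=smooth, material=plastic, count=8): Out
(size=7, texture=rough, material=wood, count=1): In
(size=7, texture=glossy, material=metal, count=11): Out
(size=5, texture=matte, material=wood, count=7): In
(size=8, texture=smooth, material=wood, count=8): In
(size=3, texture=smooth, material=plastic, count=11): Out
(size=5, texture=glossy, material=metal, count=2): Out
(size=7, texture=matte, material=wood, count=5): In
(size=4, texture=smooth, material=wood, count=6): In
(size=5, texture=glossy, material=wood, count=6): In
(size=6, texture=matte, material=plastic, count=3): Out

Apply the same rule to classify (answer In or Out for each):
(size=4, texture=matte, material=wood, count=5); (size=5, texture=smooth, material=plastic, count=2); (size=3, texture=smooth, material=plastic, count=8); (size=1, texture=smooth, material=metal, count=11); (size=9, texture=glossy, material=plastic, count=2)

In, Out, Out, Out, Out

One predicate separates the groups cleanly: material is wood.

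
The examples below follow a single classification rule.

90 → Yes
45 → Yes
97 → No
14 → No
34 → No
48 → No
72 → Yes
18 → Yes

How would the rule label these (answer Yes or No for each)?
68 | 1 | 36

No, No, Yes

The simplest hypothesis consistent with all the labels is: multiple of 9.
68: 68 = 9·7 + 5, lacks this property → No.
1: 1 = 9·0 + 1, lacks this property → No.
36: 36 = 9·4, has this property → Yes.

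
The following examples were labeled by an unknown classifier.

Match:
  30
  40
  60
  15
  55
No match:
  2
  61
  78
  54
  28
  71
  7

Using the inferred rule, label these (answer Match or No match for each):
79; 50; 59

No match, Match, No match

The rule appears to be: multiple of 5.
79 → 79 = 5·15 + 4 → No match.
50 → 50 = 5·10 → Match.
59 → 59 = 5·11 + 4 → No match.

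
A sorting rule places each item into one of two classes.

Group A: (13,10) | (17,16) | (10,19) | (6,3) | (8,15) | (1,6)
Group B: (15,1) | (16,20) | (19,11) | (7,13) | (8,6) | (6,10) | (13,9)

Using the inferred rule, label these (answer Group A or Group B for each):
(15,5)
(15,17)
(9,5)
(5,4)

Group B, Group B, Group B, Group A

The classifier is using: sum is odd.
Group B: (15,5), since 15+5 = 20.
Group B: (15,17), since 15+17 = 32.
Group B: (9,5), since 9+5 = 14.
Group A: (5,4), since 5+4 = 9.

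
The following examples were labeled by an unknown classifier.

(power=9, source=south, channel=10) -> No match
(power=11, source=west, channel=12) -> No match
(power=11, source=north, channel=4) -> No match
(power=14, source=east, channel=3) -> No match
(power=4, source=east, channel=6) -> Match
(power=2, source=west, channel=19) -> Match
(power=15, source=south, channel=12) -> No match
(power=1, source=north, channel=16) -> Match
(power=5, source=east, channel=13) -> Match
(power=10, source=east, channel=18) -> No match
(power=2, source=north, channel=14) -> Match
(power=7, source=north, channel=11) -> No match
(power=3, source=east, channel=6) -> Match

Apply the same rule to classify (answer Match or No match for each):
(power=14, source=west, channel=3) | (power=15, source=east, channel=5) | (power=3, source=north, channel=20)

The rule appears to be: power ≤ 5.
(power=14, source=west, channel=3) → power = 14 → No match. (power=15, source=east, channel=5) → power = 15 → No match. (power=3, source=north, channel=20) → power = 3 → Match.

No match, No match, Match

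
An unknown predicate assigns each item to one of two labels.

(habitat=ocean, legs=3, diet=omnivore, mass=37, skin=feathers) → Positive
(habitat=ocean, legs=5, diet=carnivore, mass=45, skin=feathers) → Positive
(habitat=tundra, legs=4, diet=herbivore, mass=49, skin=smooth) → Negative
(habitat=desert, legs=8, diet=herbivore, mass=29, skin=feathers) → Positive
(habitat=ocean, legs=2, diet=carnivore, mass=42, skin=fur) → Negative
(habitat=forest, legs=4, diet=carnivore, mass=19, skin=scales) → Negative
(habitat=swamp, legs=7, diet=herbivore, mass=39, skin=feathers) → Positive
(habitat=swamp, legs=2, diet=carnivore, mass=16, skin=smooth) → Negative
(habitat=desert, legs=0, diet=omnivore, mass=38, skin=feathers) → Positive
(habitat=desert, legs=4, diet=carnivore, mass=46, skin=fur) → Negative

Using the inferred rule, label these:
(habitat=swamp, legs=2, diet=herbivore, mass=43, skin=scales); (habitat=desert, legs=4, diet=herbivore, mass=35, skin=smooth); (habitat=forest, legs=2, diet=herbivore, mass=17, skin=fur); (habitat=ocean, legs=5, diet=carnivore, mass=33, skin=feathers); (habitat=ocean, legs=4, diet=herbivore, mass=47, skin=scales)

Negative, Negative, Negative, Positive, Negative

A rule that fits every label: skin is feathers — true of each 'Positive' example, false of each 'Negative' one.
(habitat=swamp, legs=2, diet=herbivore, mass=43, skin=scales): skin is scales, fails this test → Negative. (habitat=desert, legs=4, diet=herbivore, mass=35, skin=smooth): skin is smooth, fails this test → Negative. (habitat=forest, legs=2, diet=herbivore, mass=17, skin=fur): skin is fur, fails this test → Negative. (habitat=ocean, legs=5, diet=carnivore, mass=33, skin=feathers): skin is feathers, checks out → Positive. (habitat=ocean, legs=4, diet=herbivore, mass=47, skin=scales): skin is scales, fails this test → Negative.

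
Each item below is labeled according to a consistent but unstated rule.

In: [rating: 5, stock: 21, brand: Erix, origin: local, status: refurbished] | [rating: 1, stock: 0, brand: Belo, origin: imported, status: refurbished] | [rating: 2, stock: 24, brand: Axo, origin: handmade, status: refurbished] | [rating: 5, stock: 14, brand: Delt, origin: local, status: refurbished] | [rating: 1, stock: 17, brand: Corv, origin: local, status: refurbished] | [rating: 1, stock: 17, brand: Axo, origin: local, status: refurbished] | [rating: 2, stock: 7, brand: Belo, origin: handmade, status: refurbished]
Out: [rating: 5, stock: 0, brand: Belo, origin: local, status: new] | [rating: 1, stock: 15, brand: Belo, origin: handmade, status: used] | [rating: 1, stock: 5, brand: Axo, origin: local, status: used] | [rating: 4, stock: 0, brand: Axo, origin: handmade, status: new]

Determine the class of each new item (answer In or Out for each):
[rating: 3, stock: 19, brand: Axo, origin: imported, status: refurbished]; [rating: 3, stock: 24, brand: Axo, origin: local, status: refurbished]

In, In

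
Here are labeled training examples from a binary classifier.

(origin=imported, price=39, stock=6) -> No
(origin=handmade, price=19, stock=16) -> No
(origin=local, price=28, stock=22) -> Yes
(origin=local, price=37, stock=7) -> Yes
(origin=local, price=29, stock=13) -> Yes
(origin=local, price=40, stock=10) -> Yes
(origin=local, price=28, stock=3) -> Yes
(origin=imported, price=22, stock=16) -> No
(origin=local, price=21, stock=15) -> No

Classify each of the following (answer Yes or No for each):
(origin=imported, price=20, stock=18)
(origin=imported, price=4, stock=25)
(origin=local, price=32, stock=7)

Rule: origin is local AND price ≥ 22. This holds for each 'Yes' example and fails for each 'No' one.
(origin=imported, price=20, stock=18): origin is imported, price = 20, lacks this property → No.
(origin=imported, price=4, stock=25): origin is imported, price = 4, lacks this property → No.
(origin=local, price=32, stock=7): origin is local, price = 32, passes → Yes.

No, No, Yes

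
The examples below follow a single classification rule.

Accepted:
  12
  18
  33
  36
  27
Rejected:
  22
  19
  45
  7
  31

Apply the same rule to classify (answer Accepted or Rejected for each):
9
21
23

Accepted, Accepted, Rejected

Rule: multiple of 3 AND at most 36. This holds for each 'Accepted' example and fails for each 'Rejected' one.
9: Accepted (9 = 3·3, 9 ≤ 36).
21: Accepted (21 = 3·7, 21 ≤ 36).
23: Rejected (23 = 3·7 + 2, 23 ≤ 36).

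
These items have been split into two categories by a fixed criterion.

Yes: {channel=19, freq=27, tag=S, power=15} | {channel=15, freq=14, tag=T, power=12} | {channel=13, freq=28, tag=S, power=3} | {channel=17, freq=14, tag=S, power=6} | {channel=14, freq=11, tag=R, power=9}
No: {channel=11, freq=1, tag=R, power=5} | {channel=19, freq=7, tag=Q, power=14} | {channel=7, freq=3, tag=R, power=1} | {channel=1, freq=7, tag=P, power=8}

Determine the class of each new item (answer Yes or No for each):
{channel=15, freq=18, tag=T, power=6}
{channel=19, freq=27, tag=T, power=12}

Yes, Yes

Rule: freq ≥ 11. This holds for each 'Yes' example and fails for each 'No' one.
{channel=15, freq=18, tag=T, power=6}: Yes (freq = 18).
{channel=19, freq=27, tag=T, power=12}: Yes (freq = 27).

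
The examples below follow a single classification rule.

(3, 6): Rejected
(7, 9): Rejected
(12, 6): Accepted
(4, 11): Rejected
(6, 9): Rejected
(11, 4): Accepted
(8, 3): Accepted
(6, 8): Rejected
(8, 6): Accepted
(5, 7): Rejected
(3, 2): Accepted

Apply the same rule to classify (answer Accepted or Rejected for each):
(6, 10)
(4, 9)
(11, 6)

Rejected, Rejected, Accepted

Every 'Accepted' example satisfies: first > second. None of the 'Rejected' examples do.
(6, 10): Rejected (6 < 10).
(4, 9): Rejected (4 < 9).
(11, 6): Accepted (11 > 6).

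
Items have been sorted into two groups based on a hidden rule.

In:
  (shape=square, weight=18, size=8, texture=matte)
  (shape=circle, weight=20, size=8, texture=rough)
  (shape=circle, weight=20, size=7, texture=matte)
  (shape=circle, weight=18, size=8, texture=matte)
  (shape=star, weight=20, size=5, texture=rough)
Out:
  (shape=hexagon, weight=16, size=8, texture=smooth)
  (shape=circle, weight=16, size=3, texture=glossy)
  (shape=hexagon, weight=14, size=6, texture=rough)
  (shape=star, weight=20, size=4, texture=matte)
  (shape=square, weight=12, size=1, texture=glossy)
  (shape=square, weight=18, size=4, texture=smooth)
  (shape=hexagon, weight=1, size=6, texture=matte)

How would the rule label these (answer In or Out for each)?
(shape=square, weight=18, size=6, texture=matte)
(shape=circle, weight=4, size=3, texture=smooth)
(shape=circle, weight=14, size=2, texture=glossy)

One predicate separates the groups cleanly: size ≥ 5 AND weight ≥ 18.
(shape=square, weight=18, size=6, texture=matte): size = 6, weight = 18 — checks out, so In.
(shape=circle, weight=4, size=3, texture=smooth): size = 3, weight = 4 — does not fit, so Out.
(shape=circle, weight=14, size=2, texture=glossy): size = 2, weight = 14 — does not fit, so Out.

In, Out, Out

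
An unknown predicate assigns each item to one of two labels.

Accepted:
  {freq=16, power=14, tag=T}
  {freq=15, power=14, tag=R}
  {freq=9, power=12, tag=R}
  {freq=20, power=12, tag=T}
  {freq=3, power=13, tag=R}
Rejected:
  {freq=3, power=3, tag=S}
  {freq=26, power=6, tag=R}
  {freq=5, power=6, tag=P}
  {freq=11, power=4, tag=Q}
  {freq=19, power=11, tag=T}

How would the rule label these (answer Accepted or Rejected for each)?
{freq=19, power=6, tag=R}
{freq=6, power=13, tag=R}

Rejected, Accepted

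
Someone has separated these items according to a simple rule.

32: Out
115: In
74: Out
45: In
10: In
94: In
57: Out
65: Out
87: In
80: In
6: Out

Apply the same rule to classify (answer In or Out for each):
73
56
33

In, Out, Out

The pattern is that an item is 'In' exactly when: ≡ 3 (mod 7).
73 → 73 mod 7 = 3 → In.
56 → 56 mod 7 = 0 → Out.
33 → 33 mod 7 = 5 → Out.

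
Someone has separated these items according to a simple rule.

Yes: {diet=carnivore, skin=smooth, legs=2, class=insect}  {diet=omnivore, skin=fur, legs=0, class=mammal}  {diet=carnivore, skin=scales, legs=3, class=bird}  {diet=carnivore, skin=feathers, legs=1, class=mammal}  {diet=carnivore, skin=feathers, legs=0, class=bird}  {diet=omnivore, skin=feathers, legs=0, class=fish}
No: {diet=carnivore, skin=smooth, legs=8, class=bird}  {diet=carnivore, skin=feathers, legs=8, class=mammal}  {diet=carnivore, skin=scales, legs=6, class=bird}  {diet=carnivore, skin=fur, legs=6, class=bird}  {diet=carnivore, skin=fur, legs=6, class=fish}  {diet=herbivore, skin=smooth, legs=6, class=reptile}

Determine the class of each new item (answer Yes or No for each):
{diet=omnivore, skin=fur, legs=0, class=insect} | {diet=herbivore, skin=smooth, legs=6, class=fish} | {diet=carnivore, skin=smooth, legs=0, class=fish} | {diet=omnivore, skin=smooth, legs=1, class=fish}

The simplest hypothesis consistent with all the labels is: legs ≤ 3.
{diet=omnivore, skin=fur, legs=0, class=insect}: Yes (legs = 0).
{diet=herbivore, skin=smooth, legs=6, class=fish}: No (legs = 6).
{diet=carnivore, skin=smooth, legs=0, class=fish}: Yes (legs = 0).
{diet=omnivore, skin=smooth, legs=1, class=fish}: Yes (legs = 1).

Yes, No, Yes, Yes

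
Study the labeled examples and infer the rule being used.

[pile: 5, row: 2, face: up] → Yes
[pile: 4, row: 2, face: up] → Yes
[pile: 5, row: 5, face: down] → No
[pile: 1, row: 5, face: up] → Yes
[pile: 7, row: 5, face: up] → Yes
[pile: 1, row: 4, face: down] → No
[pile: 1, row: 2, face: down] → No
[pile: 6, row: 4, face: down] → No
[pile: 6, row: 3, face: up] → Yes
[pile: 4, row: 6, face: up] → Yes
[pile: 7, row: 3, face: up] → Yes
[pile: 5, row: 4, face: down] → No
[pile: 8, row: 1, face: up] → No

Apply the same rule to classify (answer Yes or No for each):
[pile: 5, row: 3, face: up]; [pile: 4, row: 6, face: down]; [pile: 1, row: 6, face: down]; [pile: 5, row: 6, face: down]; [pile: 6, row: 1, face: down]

The simplest hypothesis consistent with all the labels is: face is up AND row ≥ 2.
[pile: 5, row: 3, face: up]: face is up, row = 3 — passes, so Yes. [pile: 4, row: 6, face: down]: face is down, row = 6 — lacks this property, so No. [pile: 1, row: 6, face: down]: face is down, row = 6 — lacks this property, so No. [pile: 5, row: 6, face: down]: face is down, row = 6 — lacks this property, so No. [pile: 6, row: 1, face: down]: face is down, row = 1 — lacks this property, so No.

Yes, No, No, No, No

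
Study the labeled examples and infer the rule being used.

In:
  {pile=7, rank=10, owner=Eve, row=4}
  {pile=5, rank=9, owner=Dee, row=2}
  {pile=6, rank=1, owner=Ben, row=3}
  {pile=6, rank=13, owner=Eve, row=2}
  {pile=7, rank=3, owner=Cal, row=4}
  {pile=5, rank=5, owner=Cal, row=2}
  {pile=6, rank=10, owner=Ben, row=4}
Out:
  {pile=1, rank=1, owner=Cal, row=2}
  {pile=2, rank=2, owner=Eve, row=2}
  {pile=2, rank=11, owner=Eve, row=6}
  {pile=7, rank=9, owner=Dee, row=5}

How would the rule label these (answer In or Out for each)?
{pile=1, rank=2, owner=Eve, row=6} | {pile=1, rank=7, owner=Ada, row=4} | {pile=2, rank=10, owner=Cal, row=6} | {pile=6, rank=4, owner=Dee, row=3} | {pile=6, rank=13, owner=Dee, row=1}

The classifier is using: pile ≥ 5 AND row ≤ 4.
{pile=1, rank=2, owner=Eve, row=6}: Out (pile = 1, row = 6).
{pile=1, rank=7, owner=Ada, row=4}: Out (pile = 1, row = 4).
{pile=2, rank=10, owner=Cal, row=6}: Out (pile = 2, row = 6).
{pile=6, rank=4, owner=Dee, row=3}: In (pile = 6, row = 3).
{pile=6, rank=13, owner=Dee, row=1}: In (pile = 6, row = 1).

Out, Out, Out, In, In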